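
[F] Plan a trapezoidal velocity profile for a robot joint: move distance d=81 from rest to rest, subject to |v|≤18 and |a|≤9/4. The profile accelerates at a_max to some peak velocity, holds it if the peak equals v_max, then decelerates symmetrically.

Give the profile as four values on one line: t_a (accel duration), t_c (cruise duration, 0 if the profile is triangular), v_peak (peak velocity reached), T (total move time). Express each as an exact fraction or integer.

vₘ²/aₘ = 18²/(9/4) = 144
81 < 144 so t_c = 0
v_peak = √(81·9/4) = √(729/4) = 27/2
t_a = (27/2)/(9/4) = 6; t_c = 0
T = 2·6 = 12

t_a=6 t_c=0 v_peak=27/2 T=12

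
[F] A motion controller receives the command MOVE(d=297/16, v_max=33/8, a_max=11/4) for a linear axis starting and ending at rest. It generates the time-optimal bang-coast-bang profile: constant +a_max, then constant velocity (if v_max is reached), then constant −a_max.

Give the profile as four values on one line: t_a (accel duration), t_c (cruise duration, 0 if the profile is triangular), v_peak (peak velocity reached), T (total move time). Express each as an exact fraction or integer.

t_a=3/2 t_c=3 v_peak=33/8 T=6

vₘ²/aₘ = (33/8)²/(11/4) = 99/16
297/16 ≥ 99/16 → trapezoidal
t_a = (33/8)/(11/4) = 3/2; v_peak = 33/8
d_cruise = 297/16 − 99/16 = 99/8; t_c = (99/8)/(33/8) = 3
T = 2·3/2 + 3 = 6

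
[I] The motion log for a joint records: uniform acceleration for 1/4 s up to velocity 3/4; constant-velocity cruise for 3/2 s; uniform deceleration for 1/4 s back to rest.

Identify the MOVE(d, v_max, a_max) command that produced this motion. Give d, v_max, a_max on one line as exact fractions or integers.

d=21/16 v_max=3/4 a_max=3

a_max = (3/4)/(1/4) = 3
d_a = ½·3/4·1/4 = 3/32; d_c = 3/4·3/2 = 9/8
d = 2·3/32 + 9/8 = 21/16
t_c = 3/2 > 0 ⇒ limit active, v_max = 3/4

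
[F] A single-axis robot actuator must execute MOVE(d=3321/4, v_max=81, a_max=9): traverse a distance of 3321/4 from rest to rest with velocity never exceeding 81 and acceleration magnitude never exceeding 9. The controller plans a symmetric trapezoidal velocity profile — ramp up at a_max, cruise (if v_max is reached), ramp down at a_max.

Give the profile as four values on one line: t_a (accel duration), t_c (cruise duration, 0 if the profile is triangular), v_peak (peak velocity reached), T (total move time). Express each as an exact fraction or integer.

v_max²/a_max = 81²/9 = 729
3321/4 ≥ 729 so v_max reached
t_a = 81/9 = 9; v_peak = 81
d_cruise = 3321/4 − 729 = 405/4; t_c = (405/4)/81 = 5/4
T = 2·9 + 5/4 = 77/4

t_a=9 t_c=5/4 v_peak=81 T=77/4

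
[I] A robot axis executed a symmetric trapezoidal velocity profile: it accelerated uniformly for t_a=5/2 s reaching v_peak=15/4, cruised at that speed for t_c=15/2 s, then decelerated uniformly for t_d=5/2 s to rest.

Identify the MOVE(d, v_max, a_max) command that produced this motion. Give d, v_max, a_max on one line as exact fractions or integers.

d=75/2 v_max=15/4 a_max=3/2

a_max = (15/4)/(5/2) = 3/2
d_a = ½·15/4·5/2 = 75/16; d_c = 15/4·15/2 = 225/8
d = 2·75/16 + 225/8 = 75/2
t_c = 15/2 > 0 ⇒ limit active, v_max = 15/4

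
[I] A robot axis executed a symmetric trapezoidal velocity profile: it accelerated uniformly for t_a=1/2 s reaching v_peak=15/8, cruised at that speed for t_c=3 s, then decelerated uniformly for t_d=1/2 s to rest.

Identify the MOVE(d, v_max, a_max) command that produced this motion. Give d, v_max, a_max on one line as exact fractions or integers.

d=105/16 v_max=15/8 a_max=15/4

a_max = (15/8)/(1/2) = 15/4
d_a = ½·15/8·1/2 = 15/32; d_c = 15/8·3 = 45/8
d = 2·15/32 + 45/8 = 105/16
t_c = 3 > 0 → v_max = v_peak = 15/8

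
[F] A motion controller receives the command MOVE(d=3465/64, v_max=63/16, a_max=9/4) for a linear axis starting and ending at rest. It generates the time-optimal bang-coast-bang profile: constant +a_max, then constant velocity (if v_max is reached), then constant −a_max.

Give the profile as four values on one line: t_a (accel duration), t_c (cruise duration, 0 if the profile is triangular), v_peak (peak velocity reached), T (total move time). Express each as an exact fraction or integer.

(v_max)²/a_max = (63/16)²/(9/4) = 441/64
3465/64 ≥ 441/64 → trapezoidal
t_a = (63/16)/(9/4) = 7/4; v_peak = 63/16
d_cruise = 3465/64 − 441/64 = 189/4; t_c = (189/4)/(63/16) = 12
T = 2·7/4 + 12 = 31/2

t_a=7/4 t_c=12 v_peak=63/16 T=31/2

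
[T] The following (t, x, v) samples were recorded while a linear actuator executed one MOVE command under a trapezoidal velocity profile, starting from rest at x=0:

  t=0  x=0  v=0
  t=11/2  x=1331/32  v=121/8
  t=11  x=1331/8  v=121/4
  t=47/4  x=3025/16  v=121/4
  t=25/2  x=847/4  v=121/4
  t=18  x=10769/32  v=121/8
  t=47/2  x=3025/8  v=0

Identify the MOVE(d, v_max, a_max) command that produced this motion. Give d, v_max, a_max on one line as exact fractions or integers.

d=3025/8 v_max=121/4 a_max=11/4

final state: t=47/2, x=3025/8, v=0 → d = 3025/8
a_max = (121/8−0)/(11/2−0) = 11/4
max v = 121/4 over t∈[11,25/2] → v_max = 121/4
check: 121/4·(11+3/2) = 3025/8 ✓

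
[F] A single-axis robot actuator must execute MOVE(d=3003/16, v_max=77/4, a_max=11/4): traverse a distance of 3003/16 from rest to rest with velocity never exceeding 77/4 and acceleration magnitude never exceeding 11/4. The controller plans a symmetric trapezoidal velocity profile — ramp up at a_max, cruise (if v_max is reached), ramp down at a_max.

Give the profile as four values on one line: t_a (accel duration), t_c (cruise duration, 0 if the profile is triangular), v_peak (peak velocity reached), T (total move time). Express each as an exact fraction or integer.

vₘ²/aₘ = (77/4)²/(11/4) = 539/4
3003/16 ≥ 539/4 ⇒ cruise phase
t_a = (77/4)/(11/4) = 7; v_peak = 77/4
d_cruise = 3003/16 − 539/4 = 847/16; t_c = (847/16)/(77/4) = 11/4
T = 2·7 + 11/4 = 67/4

t_a=7 t_c=11/4 v_peak=77/4 T=67/4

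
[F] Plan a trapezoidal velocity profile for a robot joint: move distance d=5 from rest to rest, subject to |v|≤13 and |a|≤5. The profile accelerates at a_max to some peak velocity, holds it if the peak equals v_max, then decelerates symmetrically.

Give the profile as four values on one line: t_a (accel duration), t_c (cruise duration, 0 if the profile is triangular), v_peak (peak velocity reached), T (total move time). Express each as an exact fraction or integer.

vₘ²/aₘ = 13²/5 = 169/5
5 < 169/5 so t_c = 0
v_peak = √(5·5) = √25 = 5
t_a = 5/5 = 1; t_c = 0
T = 2·1 = 2

t_a=1 t_c=0 v_peak=5 T=2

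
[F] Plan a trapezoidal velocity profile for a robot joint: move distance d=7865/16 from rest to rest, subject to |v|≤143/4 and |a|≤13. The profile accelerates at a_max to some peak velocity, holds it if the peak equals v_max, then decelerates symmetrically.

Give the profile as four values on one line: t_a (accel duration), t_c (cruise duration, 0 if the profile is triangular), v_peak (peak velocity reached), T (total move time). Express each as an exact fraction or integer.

t_a=11/4 t_c=11 v_peak=143/4 T=33/2

(v_max)²/a_max = (143/4)²/13 = 1573/16
7865/16 ≥ 1573/16 ⇒ cruise phase
t_a = (143/4)/13 = 11/4; v_peak = 143/4
d_cruise = 7865/16 − 1573/16 = 1573/4; t_c = (1573/4)/(143/4) = 11
T = 2·11/4 + 11 = 33/2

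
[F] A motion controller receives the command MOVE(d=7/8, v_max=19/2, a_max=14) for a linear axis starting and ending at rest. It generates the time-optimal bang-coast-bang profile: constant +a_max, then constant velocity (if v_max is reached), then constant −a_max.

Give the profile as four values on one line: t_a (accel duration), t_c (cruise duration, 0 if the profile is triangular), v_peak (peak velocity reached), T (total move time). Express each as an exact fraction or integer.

t_a=1/4 t_c=0 v_peak=7/2 T=1/2

vₘ²/aₘ = (19/2)²/14 = 361/56
7/8 < 361/56 so t_c = 0
v_peak = √(7/8·14) = √(49/4) = 7/2
t_a = (7/2)/14 = 1/4; t_c = 0
T = 2·1/4 = 1/2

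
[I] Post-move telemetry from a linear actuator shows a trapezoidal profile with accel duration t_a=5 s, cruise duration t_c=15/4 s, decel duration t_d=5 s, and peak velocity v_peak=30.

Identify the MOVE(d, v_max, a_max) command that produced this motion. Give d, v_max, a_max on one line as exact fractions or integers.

a_max = 30/5 = 6
d_a = ½·30·5 = 75; d_c = 30·15/4 = 225/2
d = 2·75 + 225/2 = 525/2
t_c = 15/4 > 0 → v_max = v_peak = 30

d=525/2 v_max=30 a_max=6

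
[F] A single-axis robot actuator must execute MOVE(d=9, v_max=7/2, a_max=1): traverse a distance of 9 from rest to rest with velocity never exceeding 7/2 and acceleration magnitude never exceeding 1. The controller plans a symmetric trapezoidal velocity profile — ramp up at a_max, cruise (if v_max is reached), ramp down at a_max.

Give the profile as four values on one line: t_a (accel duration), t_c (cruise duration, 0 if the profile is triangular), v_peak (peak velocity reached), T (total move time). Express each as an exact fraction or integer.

(v_max)²/a_max = (7/2)²/1 = 49/4
9 < 49/4 so t_c = 0
v_peak = √(9·1) = √9 = 3
t_a = 3/1 = 3; t_c = 0
T = 2·3 = 6

t_a=3 t_c=0 v_peak=3 T=6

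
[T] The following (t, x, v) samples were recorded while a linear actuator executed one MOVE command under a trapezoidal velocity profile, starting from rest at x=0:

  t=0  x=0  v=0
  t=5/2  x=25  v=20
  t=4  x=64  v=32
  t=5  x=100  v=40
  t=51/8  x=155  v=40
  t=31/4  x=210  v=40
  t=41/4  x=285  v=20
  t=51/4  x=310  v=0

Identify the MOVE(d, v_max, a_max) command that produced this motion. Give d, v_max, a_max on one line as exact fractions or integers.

final state: t=51/4, x=310, v=0 → d = 310
a_max = (20−0)/(5/2−0) = 8
max v = 40 over t∈[5,31/4] → v_max = 40
check: 40·(5+11/4) = 310 ✓

d=310 v_max=40 a_max=8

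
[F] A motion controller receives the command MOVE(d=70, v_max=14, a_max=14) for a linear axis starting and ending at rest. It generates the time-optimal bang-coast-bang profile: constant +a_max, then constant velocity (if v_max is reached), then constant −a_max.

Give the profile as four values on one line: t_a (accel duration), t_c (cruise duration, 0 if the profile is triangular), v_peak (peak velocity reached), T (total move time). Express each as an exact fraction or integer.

vₘ²/aₘ = 14²/14 = 14
70 ≥ 14 so v_max reached
t_a = 14/14 = 1; v_peak = 14
d_cruise = 70 − 14 = 56; t_c = 56/14 = 4
T = 2·1 + 4 = 6

t_a=1 t_c=4 v_peak=14 T=6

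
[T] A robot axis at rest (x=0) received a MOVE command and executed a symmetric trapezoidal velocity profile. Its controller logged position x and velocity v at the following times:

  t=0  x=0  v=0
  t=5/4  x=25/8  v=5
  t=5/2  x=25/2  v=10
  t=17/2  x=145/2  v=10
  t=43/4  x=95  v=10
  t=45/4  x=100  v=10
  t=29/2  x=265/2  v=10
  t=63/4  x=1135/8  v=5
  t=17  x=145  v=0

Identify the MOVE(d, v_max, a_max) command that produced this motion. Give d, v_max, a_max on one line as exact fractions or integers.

final state: t=17, x=145, v=0 → d = 145
a_max = (5−0)/(5/4−0) = 4
max v = 10 over t∈[5/2,29/2] → v_max = 10
check: 10·(5/2+12) = 145 ✓

d=145 v_max=10 a_max=4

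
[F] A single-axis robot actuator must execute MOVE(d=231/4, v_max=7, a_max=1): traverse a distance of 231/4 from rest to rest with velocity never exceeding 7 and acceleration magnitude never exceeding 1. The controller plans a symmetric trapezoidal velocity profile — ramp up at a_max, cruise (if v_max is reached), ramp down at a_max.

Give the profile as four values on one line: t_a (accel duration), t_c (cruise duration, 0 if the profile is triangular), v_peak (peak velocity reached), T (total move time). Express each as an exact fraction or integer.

t_a=7 t_c=5/4 v_peak=7 T=61/4

v_max²/a_max = 7²/1 = 49
231/4 ≥ 49 ⇒ cruise phase
t_a = 7/1 = 7; v_peak = 7
d_cruise = 231/4 − 49 = 35/4; t_c = (35/4)/7 = 5/4
T = 2·7 + 5/4 = 61/4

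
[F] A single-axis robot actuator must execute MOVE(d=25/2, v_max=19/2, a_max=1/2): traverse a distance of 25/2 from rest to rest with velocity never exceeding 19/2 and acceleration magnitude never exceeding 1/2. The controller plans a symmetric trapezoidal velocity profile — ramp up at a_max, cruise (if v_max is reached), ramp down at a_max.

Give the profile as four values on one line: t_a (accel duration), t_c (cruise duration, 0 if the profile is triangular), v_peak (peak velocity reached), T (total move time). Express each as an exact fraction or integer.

t_a=5 t_c=0 v_peak=5/2 T=10

(v_max)²/a_max = (19/2)²/(1/2) = 361/2
25/2 < 361/2 → triangular
v_peak = √(25/2·1/2) = √(25/4) = 5/2
t_a = (5/2)/(1/2) = 5; t_c = 0
T = 2·5 = 10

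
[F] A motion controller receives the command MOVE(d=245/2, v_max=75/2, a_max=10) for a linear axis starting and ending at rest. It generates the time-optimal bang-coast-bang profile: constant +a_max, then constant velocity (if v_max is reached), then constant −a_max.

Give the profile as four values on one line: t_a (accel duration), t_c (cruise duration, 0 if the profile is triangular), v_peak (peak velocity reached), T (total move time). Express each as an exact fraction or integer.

t_a=7/2 t_c=0 v_peak=35 T=7

vₘ²/aₘ = (75/2)²/10 = 1125/8
245/2 < 1125/8 → triangular
v_peak = √(245/2·10) = √1225 = 35
t_a = 35/10 = 7/2; t_c = 0
T = 2·7/2 = 7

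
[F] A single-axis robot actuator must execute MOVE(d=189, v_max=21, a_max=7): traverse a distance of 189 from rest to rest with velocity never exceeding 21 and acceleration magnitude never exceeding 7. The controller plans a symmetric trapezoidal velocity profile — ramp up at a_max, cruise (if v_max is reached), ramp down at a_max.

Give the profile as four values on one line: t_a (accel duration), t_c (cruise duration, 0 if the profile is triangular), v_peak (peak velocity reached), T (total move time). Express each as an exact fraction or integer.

vₘ²/aₘ = 21²/7 = 63
189 ≥ 63 ⇒ cruise phase
t_a = 21/7 = 3; v_peak = 21
d_cruise = 189 − 63 = 126; t_c = 126/21 = 6
T = 2·3 + 6 = 12

t_a=3 t_c=6 v_peak=21 T=12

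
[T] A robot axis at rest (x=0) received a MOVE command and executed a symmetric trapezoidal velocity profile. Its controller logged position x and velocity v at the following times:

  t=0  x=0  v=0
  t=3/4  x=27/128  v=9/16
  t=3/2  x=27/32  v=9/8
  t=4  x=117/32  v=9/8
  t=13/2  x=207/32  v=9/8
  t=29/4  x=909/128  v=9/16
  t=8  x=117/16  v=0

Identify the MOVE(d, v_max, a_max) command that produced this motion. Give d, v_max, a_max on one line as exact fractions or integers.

d=117/16 v_max=9/8 a_max=3/4

final state: t=8, x=117/16, v=0 → d = 117/16
a_max = (9/16−0)/(3/4−0) = 3/4
max v = 9/8 over t∈[3/2,13/2] → v_max = 9/8
check: 9/8·(3/2+5) = 117/16 ✓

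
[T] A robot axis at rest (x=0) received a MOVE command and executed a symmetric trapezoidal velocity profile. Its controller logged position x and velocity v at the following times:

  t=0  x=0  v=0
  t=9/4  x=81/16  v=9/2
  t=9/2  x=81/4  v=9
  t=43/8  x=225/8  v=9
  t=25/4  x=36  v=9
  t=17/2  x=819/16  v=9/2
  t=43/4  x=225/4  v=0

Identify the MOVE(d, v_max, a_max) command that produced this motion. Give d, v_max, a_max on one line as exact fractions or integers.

d=225/4 v_max=9 a_max=2

final state: t=43/4, x=225/4, v=0 → d = 225/4
a_max = (9/2−0)/(9/4−0) = 2
max v = 9 over t∈[9/2,25/4] → v_max = 9
check: 9·(9/2+7/4) = 225/4 ✓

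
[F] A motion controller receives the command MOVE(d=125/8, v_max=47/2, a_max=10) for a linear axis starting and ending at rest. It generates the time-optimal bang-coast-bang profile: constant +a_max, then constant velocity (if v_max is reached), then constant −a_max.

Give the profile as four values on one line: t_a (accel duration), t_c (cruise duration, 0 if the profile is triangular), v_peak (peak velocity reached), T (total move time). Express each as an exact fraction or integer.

(v_max)²/a_max = (47/2)²/10 = 2209/40
125/8 < 2209/40 so t_c = 0
v_peak = √(125/8·10) = √(625/4) = 25/2
t_a = (25/2)/10 = 5/4; t_c = 0
T = 2·5/4 = 5/2

t_a=5/4 t_c=0 v_peak=25/2 T=5/2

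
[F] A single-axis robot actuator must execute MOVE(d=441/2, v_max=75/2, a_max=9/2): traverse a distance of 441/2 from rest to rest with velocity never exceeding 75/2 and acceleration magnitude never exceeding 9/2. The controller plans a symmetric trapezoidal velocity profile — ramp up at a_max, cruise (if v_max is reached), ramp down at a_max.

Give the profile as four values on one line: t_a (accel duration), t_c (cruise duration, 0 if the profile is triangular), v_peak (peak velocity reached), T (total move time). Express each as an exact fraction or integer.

(v_max)²/a_max = (75/2)²/(9/2) = 625/2
441/2 < 625/2 → triangular
v_peak = √(441/2·9/2) = √(3969/4) = 63/2
t_a = (63/2)/(9/2) = 7; t_c = 0
T = 2·7 = 14

t_a=7 t_c=0 v_peak=63/2 T=14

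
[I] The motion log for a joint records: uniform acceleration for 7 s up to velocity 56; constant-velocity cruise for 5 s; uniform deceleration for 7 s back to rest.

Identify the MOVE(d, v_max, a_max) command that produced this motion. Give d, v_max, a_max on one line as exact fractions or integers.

d=672 v_max=56 a_max=8

a_max = 56/7 = 8
d_a = ½·56·7 = 196; d_c = 56·5 = 280
d = 2·196 + 280 = 672
t_c = 5 > 0 so v_max = 56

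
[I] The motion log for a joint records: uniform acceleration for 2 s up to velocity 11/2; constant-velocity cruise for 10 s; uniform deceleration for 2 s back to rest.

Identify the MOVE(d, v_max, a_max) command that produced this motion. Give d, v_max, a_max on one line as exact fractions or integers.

a_max = (11/2)/2 = 11/4
d_a = ½·11/2·2 = 11/2; d_c = 11/2·10 = 55
d = 2·11/2 + 55 = 66
t_c = 10 > 0 ⇒ limit active, v_max = 11/2

d=66 v_max=11/2 a_max=11/4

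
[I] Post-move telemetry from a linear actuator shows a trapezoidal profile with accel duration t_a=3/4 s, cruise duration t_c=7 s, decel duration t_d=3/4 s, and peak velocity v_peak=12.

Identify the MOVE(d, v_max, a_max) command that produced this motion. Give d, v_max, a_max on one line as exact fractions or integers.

d=93 v_max=12 a_max=16

a_max = 12/(3/4) = 16
d_a = ½·12·3/4 = 9/2; d_c = 12·7 = 84
d = 2·9/2 + 84 = 93
t_c = 7 > 0 ⇒ limit active, v_max = 12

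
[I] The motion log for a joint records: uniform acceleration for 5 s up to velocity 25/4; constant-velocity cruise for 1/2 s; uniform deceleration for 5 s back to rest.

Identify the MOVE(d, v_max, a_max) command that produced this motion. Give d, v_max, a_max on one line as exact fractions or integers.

d=275/8 v_max=25/4 a_max=5/4

a_max = (25/4)/5 = 5/4
d_a = ½·25/4·5 = 125/8; d_c = 25/4·1/2 = 25/8
d = 2·125/8 + 25/8 = 275/8
t_c = 1/2 > 0 so v_max = 25/4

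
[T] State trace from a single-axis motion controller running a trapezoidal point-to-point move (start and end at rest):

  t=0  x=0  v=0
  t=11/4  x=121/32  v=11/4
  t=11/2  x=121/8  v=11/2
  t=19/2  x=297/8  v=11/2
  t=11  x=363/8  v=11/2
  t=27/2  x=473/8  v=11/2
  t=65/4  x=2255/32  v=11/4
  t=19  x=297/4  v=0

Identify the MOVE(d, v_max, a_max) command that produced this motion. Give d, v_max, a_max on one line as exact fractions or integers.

final state: t=19, x=297/4, v=0 → d = 297/4
a_max = (11/4−0)/(11/4−0) = 1
max v = 11/2 over t∈[11/2,27/2] → v_max = 11/2
check: 11/2·(11/2+8) = 297/4 ✓

d=297/4 v_max=11/2 a_max=1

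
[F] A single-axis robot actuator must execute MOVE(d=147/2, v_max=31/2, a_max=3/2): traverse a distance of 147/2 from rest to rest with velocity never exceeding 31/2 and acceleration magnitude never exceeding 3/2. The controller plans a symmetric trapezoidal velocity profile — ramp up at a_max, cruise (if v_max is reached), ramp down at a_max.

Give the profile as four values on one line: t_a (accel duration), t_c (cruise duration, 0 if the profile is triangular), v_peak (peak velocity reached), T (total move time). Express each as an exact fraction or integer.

vₘ²/aₘ = (31/2)²/(3/2) = 961/6
147/2 < 961/6 so t_c = 0
v_peak = √(147/2·3/2) = √(441/4) = 21/2
t_a = (21/2)/(3/2) = 7; t_c = 0
T = 2·7 = 14

t_a=7 t_c=0 v_peak=21/2 T=14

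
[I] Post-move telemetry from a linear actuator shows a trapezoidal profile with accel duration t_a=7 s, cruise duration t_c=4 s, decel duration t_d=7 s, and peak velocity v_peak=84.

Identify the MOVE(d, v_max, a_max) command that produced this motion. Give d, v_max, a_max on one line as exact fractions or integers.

a_max = 84/7 = 12
d_a = ½·84·7 = 294; d_c = 84·4 = 336
d = 2·294 + 336 = 924
t_c = 4 > 0 ⇒ limit active, v_max = 84

d=924 v_max=84 a_max=12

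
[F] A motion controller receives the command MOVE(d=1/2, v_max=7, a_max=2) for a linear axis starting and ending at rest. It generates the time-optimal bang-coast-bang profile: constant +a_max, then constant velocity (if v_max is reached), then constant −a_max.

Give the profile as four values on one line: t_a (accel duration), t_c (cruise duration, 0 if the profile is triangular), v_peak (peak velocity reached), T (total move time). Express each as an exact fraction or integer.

(v_max)²/a_max = 7²/2 = 49/2
1/2 < 49/2 → triangular
v_peak = √(1/2·2) = √1 = 1
t_a = 1/2; t_c = 0
T = 2·1/2 = 1

t_a=1/2 t_c=0 v_peak=1 T=1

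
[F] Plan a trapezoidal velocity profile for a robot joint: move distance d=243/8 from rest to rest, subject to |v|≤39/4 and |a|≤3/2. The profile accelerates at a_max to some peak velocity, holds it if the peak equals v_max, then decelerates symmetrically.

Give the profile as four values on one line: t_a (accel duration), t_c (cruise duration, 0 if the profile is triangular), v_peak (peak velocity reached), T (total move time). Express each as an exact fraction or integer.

vₘ²/aₘ = (39/4)²/(3/2) = 507/8
243/8 < 507/8 ⇒ no cruise
v_peak = √(243/8·3/2) = √(729/16) = 27/4
t_a = (27/4)/(3/2) = 9/2; t_c = 0
T = 2·9/2 = 9

t_a=9/2 t_c=0 v_peak=27/4 T=9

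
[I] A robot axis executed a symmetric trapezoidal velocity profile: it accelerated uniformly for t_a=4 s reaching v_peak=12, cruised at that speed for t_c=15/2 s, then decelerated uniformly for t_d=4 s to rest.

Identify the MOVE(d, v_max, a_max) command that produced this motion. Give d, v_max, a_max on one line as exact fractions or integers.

a_max = 12/4 = 3
d_a = ½·12·4 = 24; d_c = 12·15/2 = 90
d = 2·24 + 90 = 138
t_c = 15/2 > 0 → v_max = v_peak = 12

d=138 v_max=12 a_max=3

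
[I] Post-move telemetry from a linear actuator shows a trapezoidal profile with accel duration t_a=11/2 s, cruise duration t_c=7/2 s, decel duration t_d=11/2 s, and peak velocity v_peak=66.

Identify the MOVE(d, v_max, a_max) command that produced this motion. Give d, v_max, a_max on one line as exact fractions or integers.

d=594 v_max=66 a_max=12

a_max = 66/(11/2) = 12
d_a = ½·66·11/2 = 363/2; d_c = 66·7/2 = 231
d = 2·363/2 + 231 = 594
t_c = 7/2 > 0 so v_max = 66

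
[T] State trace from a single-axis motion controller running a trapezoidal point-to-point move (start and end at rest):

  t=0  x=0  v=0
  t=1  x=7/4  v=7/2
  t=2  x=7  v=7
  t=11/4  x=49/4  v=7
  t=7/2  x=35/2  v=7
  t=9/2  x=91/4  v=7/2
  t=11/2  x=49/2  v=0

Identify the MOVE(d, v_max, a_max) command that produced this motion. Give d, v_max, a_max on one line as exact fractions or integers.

d=49/2 v_max=7 a_max=7/2

final state: t=11/2, x=49/2, v=0 → d = 49/2
a_max = (7/2−0)/(1−0) = 7/2
max v = 7 over t∈[2,7/2] → v_max = 7
check: 7·(2+3/2) = 49/2 ✓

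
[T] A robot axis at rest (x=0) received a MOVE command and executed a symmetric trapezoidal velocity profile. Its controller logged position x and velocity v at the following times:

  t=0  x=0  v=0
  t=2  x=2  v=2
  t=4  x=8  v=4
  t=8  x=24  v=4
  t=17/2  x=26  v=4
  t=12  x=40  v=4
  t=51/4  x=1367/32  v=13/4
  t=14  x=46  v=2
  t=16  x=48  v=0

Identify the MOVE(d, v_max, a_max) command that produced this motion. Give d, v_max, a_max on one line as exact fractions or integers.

final state: t=16, x=48, v=0 → d = 48
a_max = (2−0)/(2−0) = 1
max v = 4 over t∈[4,12] → v_max = 4
check: 4·(4+8) = 48 ✓

d=48 v_max=4 a_max=1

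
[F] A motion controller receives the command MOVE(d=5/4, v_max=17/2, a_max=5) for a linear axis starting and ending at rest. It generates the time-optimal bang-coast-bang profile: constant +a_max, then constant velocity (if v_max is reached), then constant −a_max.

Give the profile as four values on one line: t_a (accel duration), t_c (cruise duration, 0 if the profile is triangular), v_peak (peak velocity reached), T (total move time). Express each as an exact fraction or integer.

vₘ²/aₘ = (17/2)²/5 = 289/20
5/4 < 289/20 ⇒ no cruise
v_peak = √(5/4·5) = √(25/4) = 5/2
t_a = (5/2)/5 = 1/2; t_c = 0
T = 2·1/2 = 1

t_a=1/2 t_c=0 v_peak=5/2 T=1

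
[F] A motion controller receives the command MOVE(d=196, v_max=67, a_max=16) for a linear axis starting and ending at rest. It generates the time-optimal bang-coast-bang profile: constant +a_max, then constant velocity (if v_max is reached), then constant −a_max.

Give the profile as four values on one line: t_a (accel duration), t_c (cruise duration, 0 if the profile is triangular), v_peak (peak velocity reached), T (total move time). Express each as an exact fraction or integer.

t_a=7/2 t_c=0 v_peak=56 T=7

v_max²/a_max = 67²/16 = 4489/16
196 < 4489/16 → triangular
v_peak = √(196·16) = √3136 = 56
t_a = 56/16 = 7/2; t_c = 0
T = 2·7/2 = 7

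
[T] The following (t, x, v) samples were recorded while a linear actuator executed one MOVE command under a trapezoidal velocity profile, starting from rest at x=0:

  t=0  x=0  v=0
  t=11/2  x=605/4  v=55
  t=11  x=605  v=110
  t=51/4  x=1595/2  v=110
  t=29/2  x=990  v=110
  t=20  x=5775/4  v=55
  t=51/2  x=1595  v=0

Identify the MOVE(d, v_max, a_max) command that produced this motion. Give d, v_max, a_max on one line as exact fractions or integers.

final state: t=51/2, x=1595, v=0 → d = 1595
a_max = (55−0)/(11/2−0) = 10
max v = 110 over t∈[11,29/2] → v_max = 110
check: 110·(11+7/2) = 1595 ✓

d=1595 v_max=110 a_max=10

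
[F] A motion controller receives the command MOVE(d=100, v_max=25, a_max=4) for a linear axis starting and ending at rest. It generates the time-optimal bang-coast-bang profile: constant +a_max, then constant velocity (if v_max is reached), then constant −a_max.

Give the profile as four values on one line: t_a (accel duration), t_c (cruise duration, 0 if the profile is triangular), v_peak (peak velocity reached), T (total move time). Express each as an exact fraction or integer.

(v_max)²/a_max = 25²/4 = 625/4
100 < 625/4 so t_c = 0
v_peak = √(100·4) = √400 = 20
t_a = 20/4 = 5; t_c = 0
T = 2·5 = 10

t_a=5 t_c=0 v_peak=20 T=10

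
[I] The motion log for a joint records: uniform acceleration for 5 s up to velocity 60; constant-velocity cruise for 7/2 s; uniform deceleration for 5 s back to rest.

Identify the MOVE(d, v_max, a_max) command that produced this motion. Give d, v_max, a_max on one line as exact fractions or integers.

a_max = 60/5 = 12
d_a = ½·60·5 = 150; d_c = 60·7/2 = 210
d = 2·150 + 210 = 510
t_c = 7/2 > 0 so v_max = 60

d=510 v_max=60 a_max=12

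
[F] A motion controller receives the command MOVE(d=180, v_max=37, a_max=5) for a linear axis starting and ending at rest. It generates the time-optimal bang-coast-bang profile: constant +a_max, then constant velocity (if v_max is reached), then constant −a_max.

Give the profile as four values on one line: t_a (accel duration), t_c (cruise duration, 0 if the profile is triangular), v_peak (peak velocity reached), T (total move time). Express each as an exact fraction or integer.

(v_max)²/a_max = 37²/5 = 1369/5
180 < 1369/5 so t_c = 0
v_peak = √(180·5) = √900 = 30
t_a = 30/5 = 6; t_c = 0
T = 2·6 = 12

t_a=6 t_c=0 v_peak=30 T=12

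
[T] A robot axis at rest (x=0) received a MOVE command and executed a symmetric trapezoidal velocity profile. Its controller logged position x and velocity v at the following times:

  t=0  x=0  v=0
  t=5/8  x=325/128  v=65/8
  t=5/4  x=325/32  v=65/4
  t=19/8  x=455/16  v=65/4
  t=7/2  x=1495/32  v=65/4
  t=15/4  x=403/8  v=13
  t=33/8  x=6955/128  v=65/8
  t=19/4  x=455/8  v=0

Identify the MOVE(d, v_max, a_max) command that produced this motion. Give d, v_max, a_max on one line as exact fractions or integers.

d=455/8 v_max=65/4 a_max=13

final state: t=19/4, x=455/8, v=0 → d = 455/8
a_max = (65/8−0)/(5/8−0) = 13
max v = 65/4 over t∈[5/4,7/2] → v_max = 65/4
check: 65/4·(5/4+9/4) = 455/8 ✓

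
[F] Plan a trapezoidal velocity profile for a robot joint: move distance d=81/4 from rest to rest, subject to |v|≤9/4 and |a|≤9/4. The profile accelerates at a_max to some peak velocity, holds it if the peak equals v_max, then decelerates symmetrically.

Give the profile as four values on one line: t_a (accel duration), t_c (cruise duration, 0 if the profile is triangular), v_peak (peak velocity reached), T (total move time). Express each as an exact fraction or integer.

(v_max)²/a_max = (9/4)²/(9/4) = 9/4
81/4 ≥ 9/4 ⇒ cruise phase
t_a = (9/4)/(9/4) = 1; v_peak = 9/4
d_cruise = 81/4 − 9/4 = 18; t_c = 18/(9/4) = 8
T = 2·1 + 8 = 10

t_a=1 t_c=8 v_peak=9/4 T=10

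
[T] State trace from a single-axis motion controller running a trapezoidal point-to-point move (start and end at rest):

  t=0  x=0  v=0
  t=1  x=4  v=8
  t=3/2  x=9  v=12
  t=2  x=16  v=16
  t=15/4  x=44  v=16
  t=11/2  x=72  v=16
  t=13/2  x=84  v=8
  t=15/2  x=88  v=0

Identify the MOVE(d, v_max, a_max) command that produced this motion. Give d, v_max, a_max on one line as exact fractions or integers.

d=88 v_max=16 a_max=8

final state: t=15/2, x=88, v=0 → d = 88
a_max = (8−0)/(1−0) = 8
max v = 16 over t∈[2,11/2] → v_max = 16
check: 16·(2+7/2) = 88 ✓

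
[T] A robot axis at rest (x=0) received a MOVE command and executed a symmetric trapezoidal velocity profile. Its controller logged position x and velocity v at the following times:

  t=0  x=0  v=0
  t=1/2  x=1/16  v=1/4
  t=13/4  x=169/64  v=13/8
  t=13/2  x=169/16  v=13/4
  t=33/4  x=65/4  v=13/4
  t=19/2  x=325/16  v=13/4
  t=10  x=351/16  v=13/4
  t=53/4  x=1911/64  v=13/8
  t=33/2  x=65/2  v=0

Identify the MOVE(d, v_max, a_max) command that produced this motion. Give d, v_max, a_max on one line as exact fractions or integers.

final state: t=33/2, x=65/2, v=0 → d = 65/2
a_max = (1/4−0)/(1/2−0) = 1/2
max v = 13/4 over t∈[13/2,10] → v_max = 13/4
check: 13/4·(13/2+7/2) = 65/2 ✓

d=65/2 v_max=13/4 a_max=1/2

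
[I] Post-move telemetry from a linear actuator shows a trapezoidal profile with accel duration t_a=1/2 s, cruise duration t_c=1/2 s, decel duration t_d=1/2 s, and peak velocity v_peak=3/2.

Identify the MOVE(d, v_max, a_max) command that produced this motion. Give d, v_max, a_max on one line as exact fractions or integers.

a_max = (3/2)/(1/2) = 3
d_a = ½·3/2·1/2 = 3/8; d_c = 3/2·1/2 = 3/4
d = 2·3/8 + 3/4 = 3/2
t_c = 1/2 > 0 → v_max = v_peak = 3/2

d=3/2 v_max=3/2 a_max=3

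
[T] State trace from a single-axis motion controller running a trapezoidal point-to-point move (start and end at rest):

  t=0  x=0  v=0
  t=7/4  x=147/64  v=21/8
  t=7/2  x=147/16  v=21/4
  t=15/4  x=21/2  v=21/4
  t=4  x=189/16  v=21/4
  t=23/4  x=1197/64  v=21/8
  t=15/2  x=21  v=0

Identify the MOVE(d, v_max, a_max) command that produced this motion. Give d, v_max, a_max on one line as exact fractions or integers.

d=21 v_max=21/4 a_max=3/2

final state: t=15/2, x=21, v=0 → d = 21
a_max = (21/8−0)/(7/4−0) = 3/2
max v = 21/4 over t∈[7/2,4] → v_max = 21/4
check: 21/4·(7/2+1/2) = 21 ✓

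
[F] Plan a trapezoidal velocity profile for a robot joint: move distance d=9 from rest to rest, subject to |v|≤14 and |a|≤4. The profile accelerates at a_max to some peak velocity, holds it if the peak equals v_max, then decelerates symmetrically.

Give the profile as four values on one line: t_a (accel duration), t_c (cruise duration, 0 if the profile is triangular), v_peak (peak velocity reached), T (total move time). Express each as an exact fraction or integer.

t_a=3/2 t_c=0 v_peak=6 T=3

v_max²/a_max = 14²/4 = 49
9 < 49 ⇒ no cruise
v_peak = √(9·4) = √36 = 6
t_a = 6/4 = 3/2; t_c = 0
T = 2·3/2 = 3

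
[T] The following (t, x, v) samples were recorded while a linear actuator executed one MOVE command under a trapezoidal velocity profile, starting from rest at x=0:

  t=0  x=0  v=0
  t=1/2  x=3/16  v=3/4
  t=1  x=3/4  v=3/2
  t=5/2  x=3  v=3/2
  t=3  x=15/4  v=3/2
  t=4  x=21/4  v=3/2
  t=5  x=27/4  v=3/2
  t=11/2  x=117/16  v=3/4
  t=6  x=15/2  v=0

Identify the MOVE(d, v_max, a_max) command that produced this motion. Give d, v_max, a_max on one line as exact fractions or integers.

final state: t=6, x=15/2, v=0 → d = 15/2
a_max = (3/4−0)/(1/2−0) = 3/2
max v = 3/2 over t∈[1,5] → v_max = 3/2
check: 3/2·(1+4) = 15/2 ✓

d=15/2 v_max=3/2 a_max=3/2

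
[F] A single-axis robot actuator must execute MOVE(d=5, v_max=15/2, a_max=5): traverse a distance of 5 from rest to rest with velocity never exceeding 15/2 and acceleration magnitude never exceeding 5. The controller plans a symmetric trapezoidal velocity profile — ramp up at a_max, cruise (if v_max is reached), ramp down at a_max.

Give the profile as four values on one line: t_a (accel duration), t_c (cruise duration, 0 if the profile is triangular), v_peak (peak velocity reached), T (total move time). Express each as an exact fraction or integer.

t_a=1 t_c=0 v_peak=5 T=2

(v_max)²/a_max = (15/2)²/5 = 45/4
5 < 45/4 ⇒ no cruise
v_peak = √(5·5) = √25 = 5
t_a = 5/5 = 1; t_c = 0
T = 2·1 = 2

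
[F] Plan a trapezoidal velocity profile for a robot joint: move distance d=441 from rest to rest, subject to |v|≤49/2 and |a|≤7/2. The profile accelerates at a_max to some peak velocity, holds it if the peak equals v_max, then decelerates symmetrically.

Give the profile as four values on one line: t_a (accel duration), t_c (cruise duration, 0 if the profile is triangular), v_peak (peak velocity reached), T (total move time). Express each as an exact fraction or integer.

t_a=7 t_c=11 v_peak=49/2 T=25

v_max²/a_max = (49/2)²/(7/2) = 343/2
441 ≥ 343/2 ⇒ cruise phase
t_a = (49/2)/(7/2) = 7; v_peak = 49/2
d_cruise = 441 − 343/2 = 539/2; t_c = (539/2)/(49/2) = 11
T = 2·7 + 11 = 25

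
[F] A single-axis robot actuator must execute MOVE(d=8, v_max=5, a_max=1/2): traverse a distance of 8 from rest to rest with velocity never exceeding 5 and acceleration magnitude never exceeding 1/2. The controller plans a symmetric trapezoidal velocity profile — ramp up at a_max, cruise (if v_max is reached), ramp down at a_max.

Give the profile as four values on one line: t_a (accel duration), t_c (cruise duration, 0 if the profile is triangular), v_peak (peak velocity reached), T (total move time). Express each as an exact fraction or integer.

t_a=4 t_c=0 v_peak=2 T=8

(v_max)²/a_max = 5²/(1/2) = 50
8 < 50 → triangular
v_peak = √(8·1/2) = √4 = 2
t_a = 2/(1/2) = 4; t_c = 0
T = 2·4 = 8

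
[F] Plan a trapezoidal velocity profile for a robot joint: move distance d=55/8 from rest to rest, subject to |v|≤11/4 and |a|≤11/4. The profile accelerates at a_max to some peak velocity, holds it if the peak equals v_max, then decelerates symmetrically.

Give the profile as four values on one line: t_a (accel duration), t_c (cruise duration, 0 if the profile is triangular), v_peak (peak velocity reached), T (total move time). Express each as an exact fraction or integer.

(v_max)²/a_max = (11/4)²/(11/4) = 11/4
55/8 ≥ 11/4 so v_max reached
t_a = (11/4)/(11/4) = 1; v_peak = 11/4
d_cruise = 55/8 − 11/4 = 33/8; t_c = (33/8)/(11/4) = 3/2
T = 2·1 + 3/2 = 7/2

t_a=1 t_c=3/2 v_peak=11/4 T=7/2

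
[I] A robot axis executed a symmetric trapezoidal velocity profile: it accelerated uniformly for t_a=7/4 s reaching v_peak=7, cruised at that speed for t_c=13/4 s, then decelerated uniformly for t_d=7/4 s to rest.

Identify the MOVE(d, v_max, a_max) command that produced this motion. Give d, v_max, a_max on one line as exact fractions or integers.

a_max = 7/(7/4) = 4
d_a = ½·7·7/4 = 49/8; d_c = 7·13/4 = 91/4
d = 2·49/8 + 91/4 = 35
t_c = 13/4 > 0 so v_max = 7

d=35 v_max=7 a_max=4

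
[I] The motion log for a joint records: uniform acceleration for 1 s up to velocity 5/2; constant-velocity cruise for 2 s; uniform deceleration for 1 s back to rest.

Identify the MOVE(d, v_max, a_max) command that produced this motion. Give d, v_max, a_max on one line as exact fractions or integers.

d=15/2 v_max=5/2 a_max=5/2

a_max = (5/2)/1 = 5/2
d_a = ½·5/2·1 = 5/4; d_c = 5/2·2 = 5
d = 2·5/4 + 5 = 15/2
t_c = 2 > 0 ⇒ limit active, v_max = 5/2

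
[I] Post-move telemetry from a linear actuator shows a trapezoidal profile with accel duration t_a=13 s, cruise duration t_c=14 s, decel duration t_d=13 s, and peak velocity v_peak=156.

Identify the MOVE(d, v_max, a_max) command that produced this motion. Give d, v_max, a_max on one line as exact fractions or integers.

a_max = 156/13 = 12
d_a = ½·156·13 = 1014; d_c = 156·14 = 2184
d = 2·1014 + 2184 = 4212
t_c = 14 > 0 ⇒ limit active, v_max = 156

d=4212 v_max=156 a_max=12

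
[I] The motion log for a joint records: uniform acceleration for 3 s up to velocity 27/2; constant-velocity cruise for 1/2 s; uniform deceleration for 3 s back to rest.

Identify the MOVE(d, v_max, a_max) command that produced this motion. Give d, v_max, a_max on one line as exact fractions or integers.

d=189/4 v_max=27/2 a_max=9/2

a_max = (27/2)/3 = 9/2
d_a = ½·27/2·3 = 81/4; d_c = 27/2·1/2 = 27/4
d = 2·81/4 + 27/4 = 189/4
t_c = 1/2 > 0 ⇒ limit active, v_max = 27/2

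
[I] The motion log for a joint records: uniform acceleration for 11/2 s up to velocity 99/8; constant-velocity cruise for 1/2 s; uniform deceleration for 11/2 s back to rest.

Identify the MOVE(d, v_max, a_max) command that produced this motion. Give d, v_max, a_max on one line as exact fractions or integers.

a_max = (99/8)/(11/2) = 9/4
d_a = ½·99/8·11/2 = 1089/32; d_c = 99/8·1/2 = 99/16
d = 2·1089/32 + 99/16 = 297/4
t_c = 1/2 > 0 so v_max = 99/8

d=297/4 v_max=99/8 a_max=9/4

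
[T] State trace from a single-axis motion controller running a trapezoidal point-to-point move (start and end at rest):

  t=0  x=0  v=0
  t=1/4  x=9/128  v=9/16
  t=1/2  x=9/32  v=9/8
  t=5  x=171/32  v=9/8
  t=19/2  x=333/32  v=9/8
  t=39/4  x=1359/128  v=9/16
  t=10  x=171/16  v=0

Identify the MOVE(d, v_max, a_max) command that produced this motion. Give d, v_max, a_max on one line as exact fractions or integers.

d=171/16 v_max=9/8 a_max=9/4

final state: t=10, x=171/16, v=0 → d = 171/16
a_max = (9/16−0)/(1/4−0) = 9/4
max v = 9/8 over t∈[1/2,19/2] → v_max = 9/8
check: 9/8·(1/2+9) = 171/16 ✓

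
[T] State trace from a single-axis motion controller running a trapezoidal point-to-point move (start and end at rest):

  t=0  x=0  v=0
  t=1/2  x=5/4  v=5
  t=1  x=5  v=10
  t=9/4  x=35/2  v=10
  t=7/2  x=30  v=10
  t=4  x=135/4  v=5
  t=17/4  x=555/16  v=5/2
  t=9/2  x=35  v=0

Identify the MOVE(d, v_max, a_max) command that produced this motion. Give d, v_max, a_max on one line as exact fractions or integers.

final state: t=9/2, x=35, v=0 → d = 35
a_max = (5−0)/(1/2−0) = 10
max v = 10 over t∈[1,7/2] → v_max = 10
check: 10·(1+5/2) = 35 ✓

d=35 v_max=10 a_max=10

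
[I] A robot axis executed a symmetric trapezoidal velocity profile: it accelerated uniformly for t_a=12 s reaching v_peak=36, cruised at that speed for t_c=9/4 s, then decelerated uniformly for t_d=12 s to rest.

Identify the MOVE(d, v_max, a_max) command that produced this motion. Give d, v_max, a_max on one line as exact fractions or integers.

d=513 v_max=36 a_max=3

a_max = 36/12 = 3
d_a = ½·36·12 = 216; d_c = 36·9/4 = 81
d = 2·216 + 81 = 513
t_c = 9/4 > 0 ⇒ limit active, v_max = 36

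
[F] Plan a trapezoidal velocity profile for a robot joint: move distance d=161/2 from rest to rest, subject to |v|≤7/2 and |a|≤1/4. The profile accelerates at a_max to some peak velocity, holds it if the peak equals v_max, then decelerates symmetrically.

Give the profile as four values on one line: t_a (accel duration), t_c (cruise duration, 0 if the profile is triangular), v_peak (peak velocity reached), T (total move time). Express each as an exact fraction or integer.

v_max²/a_max = (7/2)²/(1/4) = 49
161/2 ≥ 49 → trapezoidal
t_a = (7/2)/(1/4) = 14; v_peak = 7/2
d_cruise = 161/2 − 49 = 63/2; t_c = (63/2)/(7/2) = 9
T = 2·14 + 9 = 37

t_a=14 t_c=9 v_peak=7/2 T=37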